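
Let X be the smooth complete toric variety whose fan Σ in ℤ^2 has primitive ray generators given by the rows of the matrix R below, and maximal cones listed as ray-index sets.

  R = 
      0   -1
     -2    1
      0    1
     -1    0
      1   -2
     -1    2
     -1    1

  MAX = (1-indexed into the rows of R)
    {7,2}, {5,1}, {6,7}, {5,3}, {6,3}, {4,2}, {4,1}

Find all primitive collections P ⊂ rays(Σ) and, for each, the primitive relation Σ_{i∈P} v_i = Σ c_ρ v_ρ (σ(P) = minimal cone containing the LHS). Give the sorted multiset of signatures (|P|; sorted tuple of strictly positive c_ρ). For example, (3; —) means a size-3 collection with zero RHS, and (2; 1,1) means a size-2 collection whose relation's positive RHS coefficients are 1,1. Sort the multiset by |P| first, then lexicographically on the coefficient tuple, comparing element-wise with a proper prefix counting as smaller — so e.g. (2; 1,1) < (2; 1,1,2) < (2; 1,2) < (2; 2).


14 minimal non-faces of Δ(Σ) (on 7 rays):

  P = {1,3}:  v_{1} + v_{3} = 0  →  sig = (2; —)
  P = {5,6}:  v_{5} + v_{6} = 0  →  sig = (2; —)
  P = {1,6}:  v_{1} + v_{6} = v_{7}  →  sig = (2; 1)
  P = {1,7}:  v_{1} + v_{7} = v_{4}  →  sig = (2; 1)
  P = {3,4}:  v_{3} + v_{4} = v_{7}  →  sig = (2; 1)
  P = {3,7}:  v_{3} + v_{7} = v_{6}  →  sig = (2; 1)
  P = {4,7}:  v_{4} + v_{7} = v_{2}  →  sig = (2; 1)
  P = {5,7}:  v_{5} + v_{7} = v_{1}  →  sig = (2; 1)
  P = {2,5}:  v_{2} + v_{5} = v_{1} + v_{4}  →  sig = (2; 1,1)
  P = {1,2}:  v_{1} + v_{2} = 2·v_{4}  →  sig = (2; 2)
  P = {2,3}:  v_{2} + v_{3} = 2·v_{7}  →  sig = (2; 2)
  P = {4,5}:  v_{4} + v_{5} = 2·v_{1}  →  sig = (2; 2)
  P = {4,6}:  v_{4} + v_{6} = 2·v_{7}  →  sig = (2; 2)
  P = {2,6}:  v_{2} + v_{6} = 3·v_{7}  →  sig = (2; 3)

Hence PRS(X_Σ) =
[(2; —), (2; —), (2; 1), (2; 1), (2; 1), (2; 1), (2; 1), (2; 1), (2; 1,1), (2; 2), (2; 2), (2; 2), (2; 2), (2; 3)]


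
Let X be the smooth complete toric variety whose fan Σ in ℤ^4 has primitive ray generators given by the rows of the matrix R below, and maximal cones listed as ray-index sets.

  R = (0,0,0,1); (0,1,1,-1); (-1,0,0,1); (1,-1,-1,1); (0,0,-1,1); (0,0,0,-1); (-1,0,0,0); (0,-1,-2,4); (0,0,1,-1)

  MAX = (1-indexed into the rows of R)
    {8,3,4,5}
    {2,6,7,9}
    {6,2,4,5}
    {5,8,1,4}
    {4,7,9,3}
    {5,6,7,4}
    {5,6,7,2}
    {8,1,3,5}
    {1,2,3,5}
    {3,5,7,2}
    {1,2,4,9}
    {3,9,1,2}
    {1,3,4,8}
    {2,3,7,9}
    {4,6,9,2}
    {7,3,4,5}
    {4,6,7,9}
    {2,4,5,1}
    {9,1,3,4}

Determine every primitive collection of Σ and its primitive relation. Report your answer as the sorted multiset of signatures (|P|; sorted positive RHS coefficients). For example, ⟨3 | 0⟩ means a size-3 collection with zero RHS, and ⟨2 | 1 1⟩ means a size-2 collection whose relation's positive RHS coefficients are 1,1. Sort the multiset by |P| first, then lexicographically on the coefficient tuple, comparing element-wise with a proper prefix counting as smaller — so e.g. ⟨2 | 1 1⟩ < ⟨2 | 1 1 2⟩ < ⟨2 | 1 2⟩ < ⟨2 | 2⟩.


Δ(Σ) — 9 vertices, 11 min non-faces:

  P = {1,6}:  v_{1} + v_{6} = 0  ⇒ sig = ⟨2 | 0⟩
  P = {5,9}:  v_{5} + v_{9} = 0  ⇒ sig = ⟨2 | 0⟩
  P = {1,7}:  v_{1} + v_{7} = v_{3}  ⇒ sig = ⟨2 | 1⟩
  P = {3,6}:  v_{3} + v_{6} = v_{7}  ⇒ sig = ⟨2 | 1⟩
  P = {6,8}:  v_{6} + v_{8} = v_{3} + v_{4} + v_{5}  ⇒ sig = ⟨2 | 1 1 1⟩
  P = {8,9}:  v_{8} + v_{9} = v_{1} + v_{3} + v_{4}  ⇒ sig = ⟨2 | 1 1 1⟩
  P = {7,8}:  v_{7} + v_{8} = 2·v_{3} + v_{4} + v_{5}  ⇒ sig = ⟨2 | 1 1 2⟩
  P = {2,8}:  v_{2} + v_{8} = 2·v_{1} + v_{5}  ⇒ sig = ⟨2 | 1 2⟩
  P = {2,4,7}:  v_{2} + v_{4} + v_{7} = 0  ⇒ sig = ⟨3 | 0⟩
  P = {2,3,4}:  v_{2} + v_{3} + v_{4} = v_{1}  ⇒ sig = ⟨3 | 1⟩
  P = {1,3,4,5}:  v_{1} + v_{3} + v_{4} + v_{5} = v_{8}  ⇒ sig = ⟨4 | 1⟩

Signatures (|P|; sorted positive RHS coefficients), sorted:
    ⟨2 | 0⟩
    ⟨2 | 0⟩
    ⟨2 | 1⟩
    ⟨2 | 1⟩
    ⟨2 | 1 1 1⟩
    ⟨2 | 1 1 1⟩
    ⟨2 | 1 1 2⟩
    ⟨2 | 1 2⟩
    ⟨3 | 0⟩
    ⟨3 | 1⟩
    ⟨4 | 1⟩


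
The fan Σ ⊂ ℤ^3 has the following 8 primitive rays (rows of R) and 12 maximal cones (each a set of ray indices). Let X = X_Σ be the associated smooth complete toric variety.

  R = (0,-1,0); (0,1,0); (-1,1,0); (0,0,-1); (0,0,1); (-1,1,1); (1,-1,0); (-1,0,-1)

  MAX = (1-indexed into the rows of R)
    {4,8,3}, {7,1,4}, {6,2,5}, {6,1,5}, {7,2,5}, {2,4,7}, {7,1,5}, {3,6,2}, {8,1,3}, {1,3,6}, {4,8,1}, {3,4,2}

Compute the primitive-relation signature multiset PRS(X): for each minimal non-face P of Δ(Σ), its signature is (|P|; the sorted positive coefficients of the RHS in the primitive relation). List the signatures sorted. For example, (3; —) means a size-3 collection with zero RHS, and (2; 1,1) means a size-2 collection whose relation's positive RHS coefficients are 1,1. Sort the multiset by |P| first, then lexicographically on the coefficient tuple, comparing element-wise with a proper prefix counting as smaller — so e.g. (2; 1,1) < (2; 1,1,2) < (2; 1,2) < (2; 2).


11 collections generate NE(X_Σ); each relation:

  • {1,2}:  v_{1} + v_{2} = 0 ; sig = (2; —)
  • {3,7}:  v_{3} + v_{7} = 0 ; sig = (2; —)
  • {4,5}:  v_{4} + v_{5} = 0 ; sig = (2; —)
  • {3,5}:  v_{3} + v_{5} = v_{6} ; sig = (2; 1)
  • {4,6}:  v_{4} + v_{6} = v_{3} ; sig = (2; 1)
  • {6,7}:  v_{6} + v_{7} = v_{5} ; sig = (2; 1)
  • {2,8}:  v_{2} + v_{8} = v_{3} + v_{4} ; sig = (2; 1,1)
  • {5,8}:  v_{5} + v_{8} = v_{1} + v_{3} ; sig = (2; 1,1)
  • {7,8}:  v_{7} + v_{8} = v_{1} + v_{4} ; sig = (2; 1,1)
  • {6,8}:  v_{6} + v_{8} = v_{1} + 2·v_{3} ; sig = (2; 1,2)
  • {1,3,4}:  v_{1} + v_{3} + v_{4} = v_{8} ; sig = (3; 1)

Sorted signature multiset PRS(X):
    (2; —)
    (2; —)
    (2; —)
    (2; 1)
    (2; 1)
    (2; 1)
    (2; 1,1)
    (2; 1,1)
    (2; 1,1)
    (2; 1,2)
    (3; 1)


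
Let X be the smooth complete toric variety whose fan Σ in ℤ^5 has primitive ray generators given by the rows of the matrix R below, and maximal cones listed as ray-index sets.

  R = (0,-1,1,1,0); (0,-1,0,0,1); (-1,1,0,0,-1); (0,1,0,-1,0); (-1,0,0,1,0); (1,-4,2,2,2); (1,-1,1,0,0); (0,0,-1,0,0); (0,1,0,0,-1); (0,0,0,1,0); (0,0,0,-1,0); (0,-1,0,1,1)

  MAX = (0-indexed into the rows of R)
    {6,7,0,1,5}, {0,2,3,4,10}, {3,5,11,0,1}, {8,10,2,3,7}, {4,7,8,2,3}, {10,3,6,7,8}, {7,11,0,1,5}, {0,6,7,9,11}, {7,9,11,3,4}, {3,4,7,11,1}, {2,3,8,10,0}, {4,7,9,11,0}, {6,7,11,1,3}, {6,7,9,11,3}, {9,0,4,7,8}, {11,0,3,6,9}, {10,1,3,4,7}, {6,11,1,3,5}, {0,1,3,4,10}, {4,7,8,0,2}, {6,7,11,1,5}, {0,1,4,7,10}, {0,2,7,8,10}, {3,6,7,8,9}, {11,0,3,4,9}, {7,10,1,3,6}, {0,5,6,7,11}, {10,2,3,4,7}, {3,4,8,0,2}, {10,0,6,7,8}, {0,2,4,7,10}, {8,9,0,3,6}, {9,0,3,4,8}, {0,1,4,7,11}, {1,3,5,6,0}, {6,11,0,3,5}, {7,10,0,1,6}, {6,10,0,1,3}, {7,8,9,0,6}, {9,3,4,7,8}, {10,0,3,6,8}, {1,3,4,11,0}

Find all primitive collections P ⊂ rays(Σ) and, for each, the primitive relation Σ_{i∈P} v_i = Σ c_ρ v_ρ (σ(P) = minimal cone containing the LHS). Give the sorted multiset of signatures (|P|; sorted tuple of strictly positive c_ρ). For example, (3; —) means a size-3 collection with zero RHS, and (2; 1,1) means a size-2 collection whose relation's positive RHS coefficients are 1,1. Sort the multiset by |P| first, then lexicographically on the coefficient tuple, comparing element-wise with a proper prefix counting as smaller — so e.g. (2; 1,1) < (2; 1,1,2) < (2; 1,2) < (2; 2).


Primitive collections (19):

  P = {1,8}:  v_{1} + v_{8} = 0  →  sig = (2; —)
  P = {9,10}:  v_{9} + v_{10} = 0  →  sig = (2; —)
  P = {1,9}:  v_{1} + v_{9} = v_{11}  →  sig = (2; 1)
  P = {2,11}:  v_{2} + v_{11} = v_{4}  →  sig = (2; 1)
  P = {4,6}:  v_{4} + v_{6} = v_{0}  →  sig = (2; 1)
  P = {8,11}:  v_{8} + v_{11} = v_{9}  →  sig = (2; 1)
  P = {10,11}:  v_{10} + v_{11} = v_{1}  →  sig = (2; 1)
  P = {1,2}:  v_{1} + v_{2} = v_{4} + v_{10}  →  sig = (2; 1,1)
  P = {2,9}:  v_{2} + v_{9} = v_{4} + v_{8}  →  sig = (2; 1,1)
  P = {2,6}:  v_{2} + v_{6} = v_{0} + v_{8} + v_{10}  →  sig = (2; 1,1,1)
  P = {5,8}:  v_{5} + v_{8} = v_{0} + v_{6} + v_{11}  →  sig = (2; 1,1,1)
  P = {4,5}:  v_{4} + v_{5} = 2·v_{0} + v_{1} + v_{11}  →  sig = (2; 1,1,2)
  P = {5,9}:  v_{5} + v_{9} = v_{0} + v_{6} + 2·v_{11}  →  sig = (2; 1,1,2)
  P = {5,10}:  v_{5} + v_{10} = v_{0} + 2·v_{1} + v_{6}  →  sig = (2; 1,1,2)
  P = {2,5}:  v_{2} + v_{5} = 2·v_{0} + v_{1}  →  sig = (2; 1,2)
  P = {0,3,7}:  v_{0} + v_{3} + v_{7} = 0  →  sig = (3; —)
  P = {4,8,10}:  v_{4} + v_{8} + v_{10} = v_{2}  →  sig = (3; 1)
  P = {3,5,7}:  v_{3} + v_{5} + v_{7} = v_{1} + v_{6} + v_{11}  →  sig = (3; 1,1,1)
  P = {0,1,6,11}:  v_{0} + v_{1} + v_{6} + v_{11} = v_{5}  →  sig = (4; 1)

Signatures (|P|; sorted positive RHS coefficients), sorted:
{ (2; —) ×2,  (2; 1) ×5,  (2; 1,1) ×2,  (2; 1,1,1) ×2,  (2; 1,1,2) ×3,  (2; 1,2),  (3; —),  (3; 1),  (3; 1,1,1),  (4; 1) }


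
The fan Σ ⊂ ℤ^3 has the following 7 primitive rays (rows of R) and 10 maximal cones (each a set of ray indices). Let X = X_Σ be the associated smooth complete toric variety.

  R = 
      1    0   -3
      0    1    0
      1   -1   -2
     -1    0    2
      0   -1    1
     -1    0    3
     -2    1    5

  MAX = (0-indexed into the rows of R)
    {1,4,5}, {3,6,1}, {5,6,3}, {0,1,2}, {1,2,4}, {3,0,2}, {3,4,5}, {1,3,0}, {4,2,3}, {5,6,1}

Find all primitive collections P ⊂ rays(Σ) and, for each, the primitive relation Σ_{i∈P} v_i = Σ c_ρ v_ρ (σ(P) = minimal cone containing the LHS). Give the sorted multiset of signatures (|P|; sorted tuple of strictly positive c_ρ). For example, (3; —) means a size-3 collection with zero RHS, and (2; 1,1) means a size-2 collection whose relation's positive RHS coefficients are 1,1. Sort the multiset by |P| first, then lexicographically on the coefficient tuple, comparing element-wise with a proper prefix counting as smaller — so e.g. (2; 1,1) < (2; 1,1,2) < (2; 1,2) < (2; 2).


Σ has 9 primitive collections:

  P={0,5}:  v_{0} + v_{5} = 0  so sig = (2; —)
  P={0,4}:  v_{0} + v_{4} = v_{2}  so sig = (2; 1)
  P={2,5}:  v_{2} + v_{5} = v_{4}  so sig = (2; 1)
  P={2,6}:  v_{2} + v_{6} = v_{5}  so sig = (2; 1)
  P={0,6}:  v_{0} + v_{6} = v_{1} + v_{3}  so sig = (2; 1,1)
  P={4,6}:  v_{4} + v_{6} = 2·v_{5}  so sig = (2; 2)
  P={1,2,3}:  v_{1} + v_{2} + v_{3} = 0  so sig = (3; —)
  P={1,3,4}:  v_{1} + v_{3} + v_{4} = v_{5}  so sig = (3; 1)
  P={1,3,5}:  v_{1} + v_{3} + v_{5} = v_{6}  so sig = (3; 1)

so the primitive-relation signature multiset is
{ (2; —),  (2; 1) ×3,  (2; 1,1),  (2; 2),  (3; —),  (3; 1) ×2 }


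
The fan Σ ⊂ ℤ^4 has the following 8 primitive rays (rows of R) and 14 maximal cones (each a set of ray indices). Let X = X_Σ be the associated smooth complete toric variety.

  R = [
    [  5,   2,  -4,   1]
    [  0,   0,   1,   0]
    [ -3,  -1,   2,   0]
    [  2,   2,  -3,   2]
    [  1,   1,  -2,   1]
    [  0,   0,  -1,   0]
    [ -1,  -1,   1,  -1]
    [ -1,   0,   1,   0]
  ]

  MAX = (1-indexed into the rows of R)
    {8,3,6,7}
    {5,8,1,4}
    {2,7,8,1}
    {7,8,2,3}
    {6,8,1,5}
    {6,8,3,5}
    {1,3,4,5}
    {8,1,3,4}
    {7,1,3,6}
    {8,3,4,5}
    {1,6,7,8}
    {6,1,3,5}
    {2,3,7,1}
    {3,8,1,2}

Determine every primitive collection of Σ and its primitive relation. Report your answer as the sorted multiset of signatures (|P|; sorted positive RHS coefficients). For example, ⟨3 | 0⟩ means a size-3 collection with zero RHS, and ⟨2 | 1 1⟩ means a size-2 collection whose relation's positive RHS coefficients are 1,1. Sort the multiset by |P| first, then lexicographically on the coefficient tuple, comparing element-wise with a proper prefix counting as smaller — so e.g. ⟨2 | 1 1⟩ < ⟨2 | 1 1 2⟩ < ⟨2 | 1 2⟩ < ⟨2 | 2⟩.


Primitive collections (9):

  P={2,6}:  v_{2} + v_{6} = 0  →  sig = ⟨2 | 0⟩
  P={4,7}:  v_{4} + v_{7} = v_{5}  →  sig = ⟨2 | 1⟩
  P={5,7}:  v_{5} + v_{7} = v_{6}  →  sig = ⟨2 | 1⟩
  P={2,5}:  v_{2} + v_{5} = v_{1} + v_{3} + v_{8}  →  sig = ⟨2 | 1 1 1⟩
  P={4,6}:  v_{4} + v_{6} = 2·v_{5}  →  sig = ⟨2 | 2⟩
  P={2,4}:  v_{2} + v_{4} = 2·v_{1} + 2·v_{3} + 2·v_{8}  →  sig = ⟨2 | 2 2 2⟩
  P={1,3,7,8}:  v_{1} + v_{3} + v_{7} + v_{8} = 0  →  sig = ⟨4 | 0⟩
  P={1,3,5,8}:  v_{1} + v_{3} + v_{5} + v_{8} = v_{4}  →  sig = ⟨4 | 1⟩
  P={1,3,6,8}:  v_{1} + v_{3} + v_{6} + v_{8} = v_{5}  →  sig = ⟨4 | 1⟩

Sorted signature multiset PRS(X):
{ ⟨2 | 0⟩,  ⟨2 | 1⟩ ×2,  ⟨2 | 1 1 1⟩,  ⟨2 | 2⟩,  ⟨2 | 2 2 2⟩,  ⟨4 | 0⟩,  ⟨4 | 1⟩ ×2 }


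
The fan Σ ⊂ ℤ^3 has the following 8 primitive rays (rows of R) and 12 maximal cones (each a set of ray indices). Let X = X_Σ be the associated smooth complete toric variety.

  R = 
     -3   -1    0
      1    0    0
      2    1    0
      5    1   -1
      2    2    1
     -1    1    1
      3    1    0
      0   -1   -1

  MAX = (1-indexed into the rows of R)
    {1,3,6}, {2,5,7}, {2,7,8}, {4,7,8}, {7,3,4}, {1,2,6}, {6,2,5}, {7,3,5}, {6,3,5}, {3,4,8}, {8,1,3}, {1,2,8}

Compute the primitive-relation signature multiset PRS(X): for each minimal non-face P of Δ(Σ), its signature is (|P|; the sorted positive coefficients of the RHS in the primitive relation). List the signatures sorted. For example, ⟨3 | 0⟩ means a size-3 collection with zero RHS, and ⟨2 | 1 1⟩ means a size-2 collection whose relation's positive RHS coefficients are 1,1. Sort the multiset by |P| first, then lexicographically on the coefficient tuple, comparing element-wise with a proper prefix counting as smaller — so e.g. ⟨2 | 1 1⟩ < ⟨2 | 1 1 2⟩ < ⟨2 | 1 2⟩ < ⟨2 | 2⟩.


Σ has 11 primitive collections:

  P = {1,7}:  v_{1} + v_{7} = 0  ⟹  sig = ⟨2 | 0⟩
  P = {1,5}:  v_{1} + v_{5} = v_{6}  ⟹  sig = ⟨2 | 1⟩
  P = {2,3}:  v_{2} + v_{3} = v_{7}  ⟹  sig = ⟨2 | 1⟩
  P = {5,8}:  v_{5} + v_{8} = v_{3}  ⟹  sig = ⟨2 | 1⟩
  P = {6,7}:  v_{6} + v_{7} = v_{5}  ⟹  sig = ⟨2 | 1⟩
  P = {1,4}:  v_{1} + v_{4} = v_{3} + v_{8}  ⟹  sig = ⟨2 | 1 1⟩
  P = {6,8}:  v_{6} + v_{8} = v_{1} + v_{3}  ⟹  sig = ⟨2 | 1 1⟩
  P = {2,4}:  v_{2} + v_{4} = 2·v_{7} + v_{8}  ⟹  sig = ⟨2 | 1 2⟩
  P = {4,5}:  v_{4} + v_{5} = 2·v_{3} + v_{7}  ⟹  sig = ⟨2 | 1 2⟩
  P = {4,6}:  v_{4} + v_{6} = 2·v_{3}  ⟹  sig = ⟨2 | 2⟩
  P = {3,7,8}:  v_{3} + v_{7} + v_{8} = v_{4}  ⟹  sig = ⟨3 | 1⟩

Hence PRS(X_Σ) =
    |P|=2: 10 collections, coeffs (), (1), (1), (1), (1), (1,1), (1,1), (1,2), (1,2), (2)
    |P|=3: 1 collection, coeffs (1)


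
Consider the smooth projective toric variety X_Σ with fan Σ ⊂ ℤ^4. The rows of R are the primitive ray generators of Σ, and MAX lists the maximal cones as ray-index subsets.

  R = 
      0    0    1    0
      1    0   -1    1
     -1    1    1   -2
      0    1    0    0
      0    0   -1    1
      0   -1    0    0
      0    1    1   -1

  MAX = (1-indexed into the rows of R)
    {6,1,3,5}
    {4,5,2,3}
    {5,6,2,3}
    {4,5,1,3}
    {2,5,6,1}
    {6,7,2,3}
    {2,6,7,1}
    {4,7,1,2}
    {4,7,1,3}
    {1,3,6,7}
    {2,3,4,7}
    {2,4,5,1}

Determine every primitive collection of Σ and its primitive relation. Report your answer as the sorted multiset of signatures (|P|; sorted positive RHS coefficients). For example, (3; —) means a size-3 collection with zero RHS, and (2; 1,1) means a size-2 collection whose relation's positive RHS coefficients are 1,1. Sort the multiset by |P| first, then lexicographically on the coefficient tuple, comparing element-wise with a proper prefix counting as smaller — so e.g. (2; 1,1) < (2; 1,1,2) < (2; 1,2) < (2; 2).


Minimal non-faces — 3 found among 7 rays, 12 max cones:

  • {4,6}:  v_{4} + v_{6} = 0 — sig = (2; —)
  • {5,7}:  v_{5} + v_{7} = v_{4} — sig = (2; 1)
  • {1,2,3}:  v_{1} + v_{2} + v_{3} = v_{7} — sig = (3; 1)

Sorted signature multiset PRS(X):
{ (2; —),  (2; 1),  (3; 1) }


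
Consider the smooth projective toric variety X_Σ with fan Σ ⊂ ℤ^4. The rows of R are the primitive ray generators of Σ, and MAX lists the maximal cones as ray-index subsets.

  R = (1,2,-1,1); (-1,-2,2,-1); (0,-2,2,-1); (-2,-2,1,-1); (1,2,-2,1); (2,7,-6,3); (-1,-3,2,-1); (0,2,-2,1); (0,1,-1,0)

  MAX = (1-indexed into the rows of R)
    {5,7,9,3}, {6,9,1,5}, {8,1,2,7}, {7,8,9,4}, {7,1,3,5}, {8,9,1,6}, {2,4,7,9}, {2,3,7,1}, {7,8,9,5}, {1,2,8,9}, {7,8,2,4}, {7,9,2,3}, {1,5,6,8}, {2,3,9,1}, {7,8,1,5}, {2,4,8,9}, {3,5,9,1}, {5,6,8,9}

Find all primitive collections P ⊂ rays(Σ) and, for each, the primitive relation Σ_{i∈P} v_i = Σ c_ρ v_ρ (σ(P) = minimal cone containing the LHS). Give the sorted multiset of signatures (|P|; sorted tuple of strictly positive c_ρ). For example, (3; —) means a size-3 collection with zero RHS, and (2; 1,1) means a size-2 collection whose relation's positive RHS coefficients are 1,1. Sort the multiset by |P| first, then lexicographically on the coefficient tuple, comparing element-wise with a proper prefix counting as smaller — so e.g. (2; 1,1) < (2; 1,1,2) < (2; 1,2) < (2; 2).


Primitive collections (12):

  P={2,5}:  v_{2} + v_{5} = 0  so sig = (2; —)
  P={3,8}:  v_{3} + v_{8} = 0  so sig = (2; —)
  P={1,4}:  v_{1} + v_{4} = v_{2} + v_{8}  so sig = (2; 1,1)
  P={6,7}:  v_{6} + v_{7} = v_{5} + v_{8}  so sig = (2; 1,1)
  P={2,6}:  v_{2} + v_{6} = v_{1} + v_{8} + v_{9}  so sig = (2; 1,1,1)
  P={3,4}:  v_{3} + v_{4} = v_{2} + v_{7} + v_{9}  so sig = (2; 1,1,1)
  P={3,6}:  v_{3} + v_{6} = v_{1} + v_{5} + v_{9}  so sig = (2; 1,1,1)
  P={4,5}:  v_{4} + v_{5} = v_{7} + v_{8} + v_{9}  so sig = (2; 1,1,1)
  P={4,6}:  v_{4} + v_{6} = 2·v_{8} + v_{9}  so sig = (2; 1,2)
  P={1,7,9}:  v_{1} + v_{7} + v_{9} = 0  so sig = (3; —)
  P={1,5,8,9}:  v_{1} + v_{5} + v_{8} + v_{9} = v_{6}  so sig = (4; 1)
  P={2,7,8,9}:  v_{2} + v_{7} + v_{8} + v_{9} = v_{4}  so sig = (4; 1)

Sorted signature multiset PRS(X):
    (2; —)
    (2; —)
    (2; 1,1)
    (2; 1,1)
    (2; 1,1,1)
    (2; 1,1,1)
    (2; 1,1,1)
    (2; 1,1,1)
    (2; 1,2)
    (3; —)
    (4; 1)
    (4; 1)


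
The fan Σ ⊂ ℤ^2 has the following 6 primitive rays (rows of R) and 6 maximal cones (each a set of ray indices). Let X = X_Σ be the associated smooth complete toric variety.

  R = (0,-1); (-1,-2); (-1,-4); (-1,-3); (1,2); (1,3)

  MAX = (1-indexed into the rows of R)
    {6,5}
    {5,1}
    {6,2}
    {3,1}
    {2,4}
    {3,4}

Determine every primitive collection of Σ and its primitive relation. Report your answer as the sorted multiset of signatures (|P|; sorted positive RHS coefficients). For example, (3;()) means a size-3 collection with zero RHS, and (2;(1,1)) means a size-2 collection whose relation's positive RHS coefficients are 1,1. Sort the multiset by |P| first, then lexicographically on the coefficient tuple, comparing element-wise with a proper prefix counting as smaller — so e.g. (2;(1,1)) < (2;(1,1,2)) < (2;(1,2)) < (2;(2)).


The 9 primitive collections of Σ (r=6, n=2):

  P={2,5}:  v_{2} + v_{5} = 0  so sig = (2;())
  P={4,6}:  v_{4} + v_{6} = 0  so sig = (2;())
  P={1,2}:  v_{1} + v_{2} = v_{4}  so sig = (2;(1))
  P={1,4}:  v_{1} + v_{4} = v_{3}  so sig = (2;(1))
  P={1,6}:  v_{1} + v_{6} = v_{5}  so sig = (2;(1))
  P={3,6}:  v_{3} + v_{6} = v_{1}  so sig = (2;(1))
  P={4,5}:  v_{4} + v_{5} = v_{1}  so sig = (2;(1))
  P={2,3}:  v_{2} + v_{3} = 2·v_{4}  so sig = (2;(2))
  P={3,5}:  v_{3} + v_{5} = 2·v_{1}  so sig = (2;(2))

Signatures (|P|; sorted positive RHS coefficients), sorted:
    (2;())
    (2;())
    (2;(1))
    (2;(1))
    (2;(1))
    (2;(1))
    (2;(1))
    (2;(2))
    (2;(2))


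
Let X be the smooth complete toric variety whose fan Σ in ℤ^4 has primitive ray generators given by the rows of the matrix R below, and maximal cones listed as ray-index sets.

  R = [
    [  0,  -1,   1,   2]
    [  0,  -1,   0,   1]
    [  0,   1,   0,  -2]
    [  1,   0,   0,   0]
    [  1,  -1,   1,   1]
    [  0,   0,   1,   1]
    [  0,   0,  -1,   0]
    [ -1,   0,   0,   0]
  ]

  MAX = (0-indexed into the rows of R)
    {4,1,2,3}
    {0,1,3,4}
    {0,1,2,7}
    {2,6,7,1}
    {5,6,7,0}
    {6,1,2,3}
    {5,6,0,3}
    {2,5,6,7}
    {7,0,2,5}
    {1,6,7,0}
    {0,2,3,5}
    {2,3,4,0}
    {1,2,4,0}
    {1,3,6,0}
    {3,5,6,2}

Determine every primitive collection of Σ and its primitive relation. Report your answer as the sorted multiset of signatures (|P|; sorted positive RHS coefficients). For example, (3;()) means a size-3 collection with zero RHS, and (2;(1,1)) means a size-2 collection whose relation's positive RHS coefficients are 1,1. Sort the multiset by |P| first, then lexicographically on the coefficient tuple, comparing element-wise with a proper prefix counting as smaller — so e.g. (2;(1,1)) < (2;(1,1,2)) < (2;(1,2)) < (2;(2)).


Primitive collections (7):

  P = {3,7}:  v_{3} + v_{7} = 0 ; sig = (2;())
  P = {1,5}:  v_{1} + v_{5} = v_{0} ; sig = (2;(1))
  P = {4,6}:  v_{4} + v_{6} = v_{1} + v_{3} ; sig = (2;(1,1))
  P = {4,7}:  v_{4} + v_{7} = v_{0} + v_{1} + v_{2} ; sig = (2;(1,1,1))
  P = {4,5}:  v_{4} + v_{5} = 2·v_{0} + v_{2} + v_{3} ; sig = (2;(1,1,2))
  P = {0,2,6}:  v_{0} + v_{2} + v_{6} = 0 ; sig = (3;())
  P = {0,1,2,3}:  v_{0} + v_{1} + v_{2} + v_{3} = v_{4} ; sig = (4;(1))

Sorted signature multiset PRS(X):
    (2;())
    (2;(1))
    (2;(1,1))
    (2;(1,1,1))
    (2;(1,1,2))
    (3;())
    (4;(1))


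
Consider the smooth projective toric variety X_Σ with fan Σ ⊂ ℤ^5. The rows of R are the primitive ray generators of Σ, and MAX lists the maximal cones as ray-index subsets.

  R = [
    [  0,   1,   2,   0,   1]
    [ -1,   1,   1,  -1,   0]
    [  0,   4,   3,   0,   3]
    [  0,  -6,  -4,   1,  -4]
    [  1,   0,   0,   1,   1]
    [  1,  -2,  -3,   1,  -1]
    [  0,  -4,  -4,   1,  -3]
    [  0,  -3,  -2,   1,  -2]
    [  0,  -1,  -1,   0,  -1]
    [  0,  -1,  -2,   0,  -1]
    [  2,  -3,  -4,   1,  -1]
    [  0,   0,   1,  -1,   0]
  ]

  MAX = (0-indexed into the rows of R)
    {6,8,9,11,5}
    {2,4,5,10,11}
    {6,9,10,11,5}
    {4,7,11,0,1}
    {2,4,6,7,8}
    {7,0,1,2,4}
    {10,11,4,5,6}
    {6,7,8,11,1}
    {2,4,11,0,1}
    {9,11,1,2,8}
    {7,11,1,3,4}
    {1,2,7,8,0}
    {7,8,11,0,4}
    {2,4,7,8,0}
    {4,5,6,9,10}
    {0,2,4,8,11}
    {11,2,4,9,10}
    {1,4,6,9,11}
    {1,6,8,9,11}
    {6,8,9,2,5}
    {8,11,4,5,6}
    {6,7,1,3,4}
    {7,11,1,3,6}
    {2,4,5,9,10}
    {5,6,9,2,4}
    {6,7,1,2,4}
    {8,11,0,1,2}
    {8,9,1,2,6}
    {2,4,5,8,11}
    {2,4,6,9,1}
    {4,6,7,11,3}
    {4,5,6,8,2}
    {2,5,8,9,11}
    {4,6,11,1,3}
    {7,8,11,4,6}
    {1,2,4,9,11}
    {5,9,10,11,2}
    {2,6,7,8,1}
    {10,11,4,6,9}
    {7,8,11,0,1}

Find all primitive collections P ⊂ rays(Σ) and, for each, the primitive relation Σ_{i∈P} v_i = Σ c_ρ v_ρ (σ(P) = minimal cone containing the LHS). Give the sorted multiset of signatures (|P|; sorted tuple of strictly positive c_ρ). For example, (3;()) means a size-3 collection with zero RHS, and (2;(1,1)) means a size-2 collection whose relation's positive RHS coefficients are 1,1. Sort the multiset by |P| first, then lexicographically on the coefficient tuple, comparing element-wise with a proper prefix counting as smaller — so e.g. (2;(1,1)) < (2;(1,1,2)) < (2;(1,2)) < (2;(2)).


Σ has 23 primitive collections:

  P={0,9}:  v_{0} + v_{9} = 0  ⟹  sig = (2;())
  P={0,6}:  v_{0} + v_{6} = v_{7}  ⟹  sig = (2;(1))
  P={1,5}:  v_{1} + v_{5} = v_{9}  ⟹  sig = (2;(1))
  P={7,9}:  v_{7} + v_{9} = v_{6}  ⟹  sig = (2;(1))
  P={0,5}:  v_{0} + v_{5} = v_{4} + v_{8}  ⟹  sig = (2;(1,1))
  P={0,10}:  v_{0} + v_{10} = v_{4} + v_{5} + v_{11}  ⟹  sig = (2;(1,1,1))
  P={2,3}:  v_{2} + v_{3} = v_{1} + v_{4} + v_{7}  ⟹  sig = (2;(1,1,1))
  P={3,8}:  v_{3} + v_{8} = v_{6} + v_{7} + v_{11}  ⟹  sig = (2;(1,1,1))
  P={5,7}:  v_{5} + v_{7} = v_{4} + v_{6} + v_{8}  ⟹  sig = (2;(1,1,1))
  P={7,10}:  v_{7} + v_{10} = v_{4} + v_{5} + v_{6} + v_{11}  ⟹  sig = (2;(1,1,1,1))
  P={0,3}:  v_{0} + v_{3} = v_{1} + v_{4} + 2·v_{7} + v_{11}  ⟹  sig = (2;(1,1,1,2))
  P={3,9}:  v_{3} + v_{9} = v_{1} + v_{4} + 2·v_{6} + v_{11}  ⟹  sig = (2;(1,1,1,2))
  P={1,10}:  v_{1} + v_{10} = v_{4} + 2·v_{9} + v_{11}  ⟹  sig = (2;(1,1,2))
  P={3,5}:  v_{3} + v_{5} = v_{4} + 2·v_{6} + v_{11}  ⟹  sig = (2;(1,1,2))
  P={8,10}:  v_{8} + v_{10} = 2·v_{5} + v_{11}  ⟹  sig = (2;(1,2))
  P={3,10}:  v_{3} + v_{10} = 2·v_{4} + 2·v_{6} + v_{9} + 2·v_{11}  ⟹  sig = (2;(1,2,2,2))
  P={1,4,8}:  v_{1} + v_{4} + v_{8} = 0  ⟹  sig = (3;())
  P={2,6,11}:  v_{2} + v_{6} + v_{11} = 0  ⟹  sig = (3;())
  P={2,7,11}:  v_{2} + v_{7} + v_{11} = v_{0}  ⟹  sig = (3;(1))
  P={4,8,9}:  v_{4} + v_{8} + v_{9} = v_{5}  ⟹  sig = (3;(1))
  P={2,6,10}:  v_{2} + v_{6} + v_{10} = v_{4} + v_{5} + v_{9}  ⟹  sig = (3;(1,1,1))
  P={4,5,9,11}:  v_{4} + v_{5} + v_{9} + v_{11} = v_{10}  ⟹  sig = (4;(1))
  P={1,4,6,7,11}:  v_{1} + v_{4} + v_{6} + v_{7} + v_{11} = v_{3}  ⟹  sig = (5;(1))

Sorted signature multiset PRS(X):
    (2;())
    (2;(1))
    (2;(1))
    (2;(1))
    (2;(1,1))
    (2;(1,1,1))
    (2;(1,1,1))
    (2;(1,1,1))
    (2;(1,1,1))
    (2;(1,1,1,1))
    (2;(1,1,1,2))
    (2;(1,1,1,2))
    (2;(1,1,2))
    (2;(1,1,2))
    (2;(1,2))
    (2;(1,2,2,2))
    (3;())
    (3;())
    (3;(1))
    (3;(1))
    (3;(1,1,1))
    (4;(1))
    (5;(1))


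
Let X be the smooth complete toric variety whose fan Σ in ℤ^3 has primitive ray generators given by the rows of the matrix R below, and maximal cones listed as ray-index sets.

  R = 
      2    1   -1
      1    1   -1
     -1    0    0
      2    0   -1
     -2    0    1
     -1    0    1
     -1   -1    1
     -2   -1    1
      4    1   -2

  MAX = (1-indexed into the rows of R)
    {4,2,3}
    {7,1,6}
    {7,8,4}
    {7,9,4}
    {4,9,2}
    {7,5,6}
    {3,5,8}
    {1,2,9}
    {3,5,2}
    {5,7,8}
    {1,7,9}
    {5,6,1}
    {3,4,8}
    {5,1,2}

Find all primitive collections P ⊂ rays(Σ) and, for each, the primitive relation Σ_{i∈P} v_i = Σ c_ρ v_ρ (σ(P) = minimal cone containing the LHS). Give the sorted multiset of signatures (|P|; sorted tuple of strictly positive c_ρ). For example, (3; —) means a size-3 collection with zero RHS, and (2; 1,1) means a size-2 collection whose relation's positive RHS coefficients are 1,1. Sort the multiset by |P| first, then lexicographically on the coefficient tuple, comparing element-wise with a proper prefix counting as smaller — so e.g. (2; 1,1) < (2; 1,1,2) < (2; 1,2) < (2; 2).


The 16 primitive collections of Σ (r=9, n=3):

  {1,8}:  v_{1} + v_{8} = 0  ⇒ sig = (2; —)
  {2,7}:  v_{2} + v_{7} = 0  ⇒ sig = (2; —)
  {4,5}:  v_{4} + v_{5} = 0  ⇒ sig = (2; —)
  {1,3}:  v_{1} + v_{3} = v_{2}  ⇒ sig = (2; 1)
  {1,4}:  v_{1} + v_{4} = v_{9}  ⇒ sig = (2; 1)
  {2,8}:  v_{2} + v_{8} = v_{3}  ⇒ sig = (2; 1)
  {3,6}:  v_{3} + v_{6} = v_{5}  ⇒ sig = (2; 1)
  {3,7}:  v_{3} + v_{7} = v_{8}  ⇒ sig = (2; 1)
  {5,9}:  v_{5} + v_{9} = v_{1}  ⇒ sig = (2; 1)
  {8,9}:  v_{8} + v_{9} = v_{4}  ⇒ sig = (2; 1)
  {2,6}:  v_{2} + v_{6} = v_{1} + v_{5}  ⇒ sig = (2; 1,1)
  {3,9}:  v_{3} + v_{9} = v_{2} + v_{4}  ⇒ sig = (2; 1,1)
  {4,6}:  v_{4} + v_{6} = v_{1} + v_{7}  ⇒ sig = (2; 1,1)
  {6,8}:  v_{6} + v_{8} = v_{5} + v_{7}  ⇒ sig = (2; 1,1)
  {6,9}:  v_{6} + v_{9} = 2·v_{1} + v_{7}  ⇒ sig = (2; 1,2)
  {1,5,7}:  v_{1} + v_{5} + v_{7} = v_{6}  ⇒ sig = (3; 1)

Signatures (|P|; sorted positive RHS coefficients), sorted:
{ (2; —) ×3,  (2; 1) ×7,  (2; 1,1) ×4,  (2; 1,2),  (3; 1) }


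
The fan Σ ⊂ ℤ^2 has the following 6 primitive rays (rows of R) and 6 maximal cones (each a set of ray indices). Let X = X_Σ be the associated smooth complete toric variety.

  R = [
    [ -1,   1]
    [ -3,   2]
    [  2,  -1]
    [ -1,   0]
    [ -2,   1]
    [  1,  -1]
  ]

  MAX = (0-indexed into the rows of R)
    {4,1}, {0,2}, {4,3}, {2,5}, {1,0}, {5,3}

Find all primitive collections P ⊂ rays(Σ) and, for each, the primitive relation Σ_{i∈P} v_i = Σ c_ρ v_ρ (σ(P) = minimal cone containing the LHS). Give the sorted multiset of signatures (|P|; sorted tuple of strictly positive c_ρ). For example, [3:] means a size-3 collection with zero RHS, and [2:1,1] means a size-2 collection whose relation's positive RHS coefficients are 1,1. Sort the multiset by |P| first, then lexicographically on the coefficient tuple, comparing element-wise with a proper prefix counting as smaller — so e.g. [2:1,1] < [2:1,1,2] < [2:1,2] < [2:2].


Minimal non-faces — 9 found among 6 rays, 6 max cones:

  P={0,5}:  v_{0} + v_{5} = 0  so sig = [2:]
  P={2,4}:  v_{2} + v_{4} = 0  so sig = [2:]
  P={0,3}:  v_{0} + v_{3} = v_{4}  so sig = [2:1]
  P={0,4}:  v_{0} + v_{4} = v_{1}  so sig = [2:1]
  P={1,2}:  v_{1} + v_{2} = v_{0}  so sig = [2:1]
  P={1,5}:  v_{1} + v_{5} = v_{4}  so sig = [2:1]
  P={2,3}:  v_{2} + v_{3} = v_{5}  so sig = [2:1]
  P={4,5}:  v_{4} + v_{5} = v_{3}  so sig = [2:1]
  P={1,3}:  v_{1} + v_{3} = 2·v_{4}  so sig = [2:2]

so the primitive-relation signature multiset is
[[2:], [2:], [2:1], [2:1], [2:1], [2:1], [2:1], [2:1], [2:2]]


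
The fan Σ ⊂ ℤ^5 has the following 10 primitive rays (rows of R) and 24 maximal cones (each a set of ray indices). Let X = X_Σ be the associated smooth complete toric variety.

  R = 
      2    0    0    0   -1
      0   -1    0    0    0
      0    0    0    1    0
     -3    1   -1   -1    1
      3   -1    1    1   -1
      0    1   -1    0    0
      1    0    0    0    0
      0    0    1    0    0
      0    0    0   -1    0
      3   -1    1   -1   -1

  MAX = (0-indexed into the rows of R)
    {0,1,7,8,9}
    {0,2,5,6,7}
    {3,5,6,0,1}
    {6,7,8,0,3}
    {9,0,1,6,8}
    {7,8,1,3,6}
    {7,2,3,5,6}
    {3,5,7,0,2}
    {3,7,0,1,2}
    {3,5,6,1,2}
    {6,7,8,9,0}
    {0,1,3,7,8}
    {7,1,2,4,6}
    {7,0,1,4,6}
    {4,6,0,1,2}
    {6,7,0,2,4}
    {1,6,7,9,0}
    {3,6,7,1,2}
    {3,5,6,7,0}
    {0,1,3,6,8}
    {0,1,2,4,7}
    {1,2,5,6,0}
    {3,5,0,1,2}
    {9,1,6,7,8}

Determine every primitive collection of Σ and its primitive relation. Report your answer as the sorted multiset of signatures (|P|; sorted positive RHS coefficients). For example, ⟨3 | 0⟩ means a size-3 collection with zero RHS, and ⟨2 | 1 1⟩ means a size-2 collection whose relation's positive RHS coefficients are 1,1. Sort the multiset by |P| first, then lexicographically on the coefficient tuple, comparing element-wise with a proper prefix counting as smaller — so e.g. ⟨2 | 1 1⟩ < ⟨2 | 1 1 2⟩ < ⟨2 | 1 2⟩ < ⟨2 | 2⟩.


14 collections generate NE(X_Σ); each relation:

  P = {2,8}:  v_{2} + v_{8} = 0  ⇒ sig = ⟨2 | 0⟩
  P = {3,4}:  v_{3} + v_{4} = 0  ⇒ sig = ⟨2 | 0⟩
  P = {4,5}:  v_{4} + v_{5} = v_{0} + v_{2} + v_{6}  ⇒ sig = ⟨2 | 1 1 1⟩
  P = {5,8}:  v_{5} + v_{8} = v_{0} + v_{3} + v_{6}  ⇒ sig = ⟨2 | 1 1 1⟩
  P = {5,9}:  v_{5} + v_{9} = v_{0} + v_{6} + v_{8}  ⇒ sig = ⟨2 | 1 1 1⟩
  P = {2,9}:  v_{2} + v_{9} = v_{0} + v_{1} + v_{6} + v_{7}  ⇒ sig = ⟨2 | 1 1 1 1⟩
  P = {4,8}:  v_{4} + v_{8} = v_{0} + v_{1} + v_{6} + v_{7}  ⇒ sig = ⟨2 | 1 1 1 1⟩
  P = {3,9}:  v_{3} + v_{9} = 2·v_{8}  ⇒ sig = ⟨2 | 2⟩
  P = {4,9}:  v_{4} + v_{9} = 2·v_{0} + 2·v_{1} + 2·v_{6} + 2·v_{7}  ⇒ sig = ⟨2 | 2 2 2 2⟩
  P = {1,5,7}:  v_{1} + v_{5} + v_{7} = 0  ⇒ sig = ⟨3 | 0⟩
  P = {0,2,3,6}:  v_{0} + v_{2} + v_{3} + v_{6} = v_{5}  ⇒ sig = ⟨4 | 1⟩
  P = {0,1,2,6,7}:  v_{0} + v_{1} + v_{2} + v_{6} + v_{7} = v_{4}  ⇒ sig = ⟨5 | 1⟩
  P = {0,1,3,6,7}:  v_{0} + v_{1} + v_{3} + v_{6} + v_{7} = v_{8}  ⇒ sig = ⟨5 | 1⟩
  P = {0,1,6,7,8}:  v_{0} + v_{1} + v_{6} + v_{7} + v_{8} = v_{9}  ⇒ sig = ⟨5 | 1⟩

Hence PRS(X_Σ) =
    |P|=2: 9 collections, coeffs (), (), (1,1,1), (1,1,1), (1,1,1), (1,1,1,1), (1,1,1,1), (2), (2,2,2,2)
    |P|=3: 1 collection, coeffs ()
    |P|=4: 1 collection, coeffs (1)
    |P|=5: 3 collections, coeffs (1), (1), (1)


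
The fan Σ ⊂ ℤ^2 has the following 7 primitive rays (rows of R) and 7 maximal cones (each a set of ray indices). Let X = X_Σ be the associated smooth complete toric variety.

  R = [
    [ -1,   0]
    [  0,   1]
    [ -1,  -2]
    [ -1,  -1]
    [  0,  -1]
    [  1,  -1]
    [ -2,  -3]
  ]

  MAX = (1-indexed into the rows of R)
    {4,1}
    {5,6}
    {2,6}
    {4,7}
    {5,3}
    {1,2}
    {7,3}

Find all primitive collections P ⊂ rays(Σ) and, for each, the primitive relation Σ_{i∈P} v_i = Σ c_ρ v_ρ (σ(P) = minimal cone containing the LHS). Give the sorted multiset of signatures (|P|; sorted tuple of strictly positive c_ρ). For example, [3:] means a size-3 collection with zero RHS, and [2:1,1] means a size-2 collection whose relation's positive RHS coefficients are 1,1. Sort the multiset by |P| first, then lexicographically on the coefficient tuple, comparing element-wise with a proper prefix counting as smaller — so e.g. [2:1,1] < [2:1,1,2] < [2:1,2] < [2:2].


Σ has 14 primitive collections:

  P = {2,5}:  v_{2} + v_{5} = 0 ; sig = [2:]
  P = {1,5}:  v_{1} + v_{5} = v_{4} ; sig = [2:1]
  P = {1,6}:  v_{1} + v_{6} = v_{5} ; sig = [2:1]
  P = {2,3}:  v_{2} + v_{3} = v_{4} ; sig = [2:1]
  P = {2,4}:  v_{2} + v_{4} = v_{1} ; sig = [2:1]
  P = {3,4}:  v_{3} + v_{4} = v_{7} ; sig = [2:1]
  P = {4,5}:  v_{4} + v_{5} = v_{3} ; sig = [2:1]
  P = {6,7}:  v_{6} + v_{7} = v_{3} + 2·v_{5} ; sig = [2:1,2]
  P = {1,3}:  v_{1} + v_{3} = 2·v_{4} ; sig = [2:2]
  P = {2,7}:  v_{2} + v_{7} = 2·v_{4} ; sig = [2:2]
  P = {4,6}:  v_{4} + v_{6} = 2·v_{5} ; sig = [2:2]
  P = {5,7}:  v_{5} + v_{7} = 2·v_{3} ; sig = [2:2]
  P = {1,7}:  v_{1} + v_{7} = 3·v_{4} ; sig = [2:3]
  P = {3,6}:  v_{3} + v_{6} = 3·v_{5} ; sig = [2:3]

Signatures (|P|; sorted positive RHS coefficients), sorted:
[[2:], [2:1], [2:1], [2:1], [2:1], [2:1], [2:1], [2:1,2], [2:2], [2:2], [2:2], [2:2], [2:3], [2:3]]


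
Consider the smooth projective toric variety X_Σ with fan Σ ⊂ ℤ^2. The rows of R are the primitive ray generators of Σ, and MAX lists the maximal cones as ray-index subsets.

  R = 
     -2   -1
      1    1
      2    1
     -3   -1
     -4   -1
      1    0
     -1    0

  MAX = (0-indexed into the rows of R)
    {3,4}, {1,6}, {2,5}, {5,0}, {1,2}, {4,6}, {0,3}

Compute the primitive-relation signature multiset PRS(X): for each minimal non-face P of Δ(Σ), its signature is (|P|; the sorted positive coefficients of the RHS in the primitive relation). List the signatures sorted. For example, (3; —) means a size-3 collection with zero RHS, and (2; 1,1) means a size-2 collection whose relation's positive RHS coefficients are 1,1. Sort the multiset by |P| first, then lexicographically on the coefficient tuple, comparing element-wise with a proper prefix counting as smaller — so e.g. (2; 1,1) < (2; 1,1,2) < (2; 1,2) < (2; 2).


Primitive collections (14):

  {0,2}:  v_{0} + v_{2} = 0 ; sig = (2; —)
  {5,6}:  v_{5} + v_{6} = 0 ; sig = (2; —)
  {0,1}:  v_{0} + v_{1} = v_{6} ; sig = (2; 1)
  {0,6}:  v_{0} + v_{6} = v_{3} ; sig = (2; 1)
  {1,5}:  v_{1} + v_{5} = v_{2} ; sig = (2; 1)
  {2,3}:  v_{2} + v_{3} = v_{6} ; sig = (2; 1)
  {2,6}:  v_{2} + v_{6} = v_{1} ; sig = (2; 1)
  {3,5}:  v_{3} + v_{5} = v_{0} ; sig = (2; 1)
  {3,6}:  v_{3} + v_{6} = v_{4} ; sig = (2; 1)
  {4,5}:  v_{4} + v_{5} = v_{3} ; sig = (2; 1)
  {0,4}:  v_{0} + v_{4} = 2·v_{3} ; sig = (2; 2)
  {1,3}:  v_{1} + v_{3} = 2·v_{6} ; sig = (2; 2)
  {2,4}:  v_{2} + v_{4} = 2·v_{6} ; sig = (2; 2)
  {1,4}:  v_{1} + v_{4} = 3·v_{6} ; sig = (2; 3)

Sorted signature multiset PRS(X):
[(2; —), (2; —), (2; 1), (2; 1), (2; 1), (2; 1), (2; 1), (2; 1), (2; 1), (2; 1), (2; 2), (2; 2), (2; 2), (2; 3)]


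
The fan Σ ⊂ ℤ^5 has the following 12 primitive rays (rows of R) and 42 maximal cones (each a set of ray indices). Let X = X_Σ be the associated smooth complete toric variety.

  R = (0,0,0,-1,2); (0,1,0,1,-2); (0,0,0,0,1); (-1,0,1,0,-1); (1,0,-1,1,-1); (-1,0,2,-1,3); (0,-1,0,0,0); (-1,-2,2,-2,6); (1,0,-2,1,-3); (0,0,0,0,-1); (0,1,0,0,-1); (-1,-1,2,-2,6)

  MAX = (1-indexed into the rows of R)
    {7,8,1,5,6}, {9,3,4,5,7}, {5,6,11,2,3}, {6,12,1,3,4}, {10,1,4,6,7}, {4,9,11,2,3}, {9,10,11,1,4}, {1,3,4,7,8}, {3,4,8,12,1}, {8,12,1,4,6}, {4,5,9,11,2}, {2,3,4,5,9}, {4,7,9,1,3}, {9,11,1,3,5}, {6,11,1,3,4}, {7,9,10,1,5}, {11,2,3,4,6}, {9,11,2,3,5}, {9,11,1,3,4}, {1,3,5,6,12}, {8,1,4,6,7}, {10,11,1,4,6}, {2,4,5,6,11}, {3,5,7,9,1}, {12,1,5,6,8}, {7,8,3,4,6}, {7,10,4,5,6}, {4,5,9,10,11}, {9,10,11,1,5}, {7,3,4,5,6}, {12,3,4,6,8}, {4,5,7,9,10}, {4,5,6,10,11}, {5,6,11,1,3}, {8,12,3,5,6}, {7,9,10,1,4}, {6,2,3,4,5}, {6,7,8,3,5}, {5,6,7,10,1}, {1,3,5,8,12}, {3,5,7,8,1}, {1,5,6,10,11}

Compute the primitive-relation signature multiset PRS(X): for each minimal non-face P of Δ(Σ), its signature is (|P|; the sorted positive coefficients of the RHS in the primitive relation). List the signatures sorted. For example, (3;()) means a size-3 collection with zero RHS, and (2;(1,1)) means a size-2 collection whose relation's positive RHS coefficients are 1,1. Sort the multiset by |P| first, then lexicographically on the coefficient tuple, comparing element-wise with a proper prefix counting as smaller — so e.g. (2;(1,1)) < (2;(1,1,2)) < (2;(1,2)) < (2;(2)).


Σ has 21 primitive collections:

  {3,10}:  v_{3} + v_{10} = 0  ⟹  sig = (2;())
  {6,9}:  v_{6} + v_{9} = 0  ⟹  sig = (2;())
  {7,11}:  v_{7} + v_{11} = v_{10}  ⟹  sig = (2;(1))
  {7,12}:  v_{7} + v_{12} = v_{8}  ⟹  sig = (2;(1))
  {1,2}:  v_{1} + v_{2} = v_{3} + v_{11}  ⟹  sig = (2;(1,1))
  {2,7}:  v_{2} + v_{7} = v_{4} + v_{5}  ⟹  sig = (2;(1,1))
  {2,12}:  v_{2} + v_{12} = v_{3} + v_{6}  ⟹  sig = (2;(1,1))
  {11,12}:  v_{11} + v_{12} = v_{1} + v_{6}  ⟹  sig = (2;(1,1))
  {2,8}:  v_{2} + v_{8} = v_{3} + v_{6} + v_{7}  ⟹  sig = (2;(1,1,1))
  {2,10}:  v_{2} + v_{10} = v_{4} + v_{5} + v_{11}  ⟹  sig = (2;(1,1,1))
  {8,11}:  v_{8} + v_{11} = v_{1} + v_{6} + v_{7}  ⟹  sig = (2;(1,1,1))
  {9,12}:  v_{9} + v_{12} = v_{1} + v_{3} + v_{7}  ⟹  sig = (2;(1,1,1))
  {10,12}:  v_{10} + v_{12} = v_{1} + v_{6} + v_{7}  ⟹  sig = (2;(1,1,1))
  {8,9}:  v_{8} + v_{9} = v_{1} + v_{3} + 2·v_{7}  ⟹  sig = (2;(1,1,2))
  {8,10}:  v_{8} + v_{10} = v_{1} + v_{6} + 2·v_{7}  ⟹  sig = (2;(1,1,2))
  {1,4,5}:  v_{1} + v_{4} + v_{5} = 0  ⟹  sig = (3;())
  {4,5,12}:  v_{4} + v_{5} + v_{12} = v_{3} + v_{6} + v_{7}  ⟹  sig = (3;(1,1,1))
  {4,5,8}:  v_{4} + v_{5} + v_{8} = v_{3} + v_{6} + 2·v_{7}  ⟹  sig = (3;(1,1,2))
  {1,3,6,7}:  v_{1} + v_{3} + v_{6} + v_{7} = v_{12}  ⟹  sig = (4;(1))
  {3,4,5,11}:  v_{3} + v_{4} + v_{5} + v_{11} = v_{2}  ⟹  sig = (4;(1))
  {1,3,6,8}:  v_{1} + v_{3} + v_{6} + v_{8} = 2·v_{12}  ⟹  sig = (4;(2))

Signatures (|P|; sorted positive RHS coefficients), sorted:
[(2;()), (2;()), (2;(1)), (2;(1)), (2;(1,1)), (2;(1,1)), (2;(1,1)), (2;(1,1)), (2;(1,1,1)), (2;(1,1,1)), (2;(1,1,1)), (2;(1,1,1)), (2;(1,1,1)), (2;(1,1,2)), (2;(1,1,2)), (3;()), (3;(1,1,1)), (3;(1,1,2)), (4;(1)), (4;(1)), (4;(2))]


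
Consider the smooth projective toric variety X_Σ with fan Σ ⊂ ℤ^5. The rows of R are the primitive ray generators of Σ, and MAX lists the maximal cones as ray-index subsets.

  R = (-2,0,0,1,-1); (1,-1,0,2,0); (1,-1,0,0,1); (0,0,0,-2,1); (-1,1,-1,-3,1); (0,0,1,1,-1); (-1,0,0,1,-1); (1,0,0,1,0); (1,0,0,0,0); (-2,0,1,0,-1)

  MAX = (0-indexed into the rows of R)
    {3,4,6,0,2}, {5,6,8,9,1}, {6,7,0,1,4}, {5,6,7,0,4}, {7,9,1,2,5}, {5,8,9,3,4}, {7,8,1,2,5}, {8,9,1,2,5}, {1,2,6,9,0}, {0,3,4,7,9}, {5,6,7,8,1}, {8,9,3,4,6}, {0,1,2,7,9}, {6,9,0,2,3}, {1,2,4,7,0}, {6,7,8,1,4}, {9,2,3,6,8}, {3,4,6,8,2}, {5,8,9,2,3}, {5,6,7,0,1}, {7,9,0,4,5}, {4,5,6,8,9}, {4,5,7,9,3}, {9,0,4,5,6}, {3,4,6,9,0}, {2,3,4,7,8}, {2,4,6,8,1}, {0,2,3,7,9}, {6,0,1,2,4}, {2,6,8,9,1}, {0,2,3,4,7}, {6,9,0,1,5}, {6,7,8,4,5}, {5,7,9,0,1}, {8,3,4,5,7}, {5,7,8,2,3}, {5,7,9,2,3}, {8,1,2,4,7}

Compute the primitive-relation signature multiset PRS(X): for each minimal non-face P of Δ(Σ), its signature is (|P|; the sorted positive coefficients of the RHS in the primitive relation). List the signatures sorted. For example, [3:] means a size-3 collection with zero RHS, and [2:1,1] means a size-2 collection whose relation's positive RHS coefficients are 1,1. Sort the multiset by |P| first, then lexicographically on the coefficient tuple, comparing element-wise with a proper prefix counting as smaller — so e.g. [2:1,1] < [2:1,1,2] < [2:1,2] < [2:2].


Primitive collections (14):

  P = {0,8}:  v_{0} + v_{8} = v_{6}  ⇒ sig = [2:1]
  P = {1,3}:  v_{1} + v_{3} = v_{2}  ⇒ sig = [2:1]
  P = {1,4,5}:  v_{1} + v_{4} + v_{5} = 0  ⇒ sig = [3:]
  P = {3,6,7}:  v_{3} + v_{6} + v_{7} = 0  ⇒ sig = [3:]
  P = {0,3,5}:  v_{0} + v_{3} + v_{5} = v_{9}  ⇒ sig = [3:1]
  P = {2,4,5}:  v_{2} + v_{4} + v_{5} = v_{3}  ⇒ sig = [3:1]
  P = {2,6,7}:  v_{2} + v_{6} + v_{7} = v_{1}  ⇒ sig = [3:1]
  P = {7,8,9}:  v_{7} + v_{8} + v_{9} = v_{5}  ⇒ sig = [3:1]
  P = {0,2,5}:  v_{0} + v_{2} + v_{5} = v_{1} + v_{9}  ⇒ sig = [3:1,1]
  P = {1,4,9}:  v_{1} + v_{4} + v_{9} = v_{0} + v_{3}  ⇒ sig = [3:1,1]
  P = {3,5,6}:  v_{3} + v_{5} + v_{6} = v_{8} + v_{9}  ⇒ sig = [3:1,1]
  P = {6,7,9}:  v_{6} + v_{7} + v_{9} = v_{0} + v_{5}  ⇒ sig = [3:1,1]
  P = {2,5,6}:  v_{2} + v_{5} + v_{6} = v_{1} + v_{8} + v_{9}  ⇒ sig = [3:1,1,1]
  P = {2,4,9}:  v_{2} + v_{4} + v_{9} = v_{0} + 2·v_{3}  ⇒ sig = [3:1,2]

Signatures (|P|; sorted positive RHS coefficients), sorted:
[[2:1], [2:1], [3:], [3:], [3:1], [3:1], [3:1], [3:1], [3:1,1], [3:1,1], [3:1,1], [3:1,1], [3:1,1,1], [3:1,2]]
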